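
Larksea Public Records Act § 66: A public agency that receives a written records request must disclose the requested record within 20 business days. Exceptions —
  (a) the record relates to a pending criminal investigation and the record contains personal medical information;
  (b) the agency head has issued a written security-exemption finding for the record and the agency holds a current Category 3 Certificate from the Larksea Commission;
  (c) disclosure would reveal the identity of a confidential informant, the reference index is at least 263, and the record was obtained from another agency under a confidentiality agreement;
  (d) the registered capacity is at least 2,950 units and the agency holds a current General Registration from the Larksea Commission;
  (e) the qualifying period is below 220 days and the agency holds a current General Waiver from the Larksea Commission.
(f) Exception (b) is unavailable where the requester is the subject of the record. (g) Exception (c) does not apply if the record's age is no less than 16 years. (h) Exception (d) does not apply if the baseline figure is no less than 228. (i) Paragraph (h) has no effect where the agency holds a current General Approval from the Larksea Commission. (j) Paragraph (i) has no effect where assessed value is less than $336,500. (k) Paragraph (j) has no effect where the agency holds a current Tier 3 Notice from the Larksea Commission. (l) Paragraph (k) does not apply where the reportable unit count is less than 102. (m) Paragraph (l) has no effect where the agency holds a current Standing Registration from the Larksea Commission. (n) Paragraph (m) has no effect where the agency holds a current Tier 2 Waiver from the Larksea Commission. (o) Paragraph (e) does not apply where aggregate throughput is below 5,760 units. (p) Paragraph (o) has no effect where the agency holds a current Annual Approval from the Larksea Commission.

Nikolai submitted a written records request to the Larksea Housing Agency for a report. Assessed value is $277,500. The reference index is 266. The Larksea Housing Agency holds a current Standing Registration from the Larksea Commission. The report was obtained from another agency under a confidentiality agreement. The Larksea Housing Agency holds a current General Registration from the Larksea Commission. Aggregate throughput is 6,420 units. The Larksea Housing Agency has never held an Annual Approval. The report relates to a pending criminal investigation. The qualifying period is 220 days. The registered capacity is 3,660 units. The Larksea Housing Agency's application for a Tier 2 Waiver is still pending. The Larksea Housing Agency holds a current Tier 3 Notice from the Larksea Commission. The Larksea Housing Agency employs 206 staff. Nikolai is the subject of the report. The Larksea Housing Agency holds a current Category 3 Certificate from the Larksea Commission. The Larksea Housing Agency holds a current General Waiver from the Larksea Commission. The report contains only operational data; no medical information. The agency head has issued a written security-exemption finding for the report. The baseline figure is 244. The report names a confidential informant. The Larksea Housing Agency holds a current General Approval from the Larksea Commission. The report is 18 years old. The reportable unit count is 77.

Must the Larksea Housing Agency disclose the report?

Exception (a) does not apply: the report contains only operational data.
Exception (b) is satisfied on its face — a written security-exemption finding has been issued; a current Category 3 Certificate is held. Turning to paragraph (f): (f) applies — Nikolai is the subject of the report. Exception (b) does not apply.
Exception (c)'s conditions are all satisfied: the report names a confidential informant; the reference index is 266, meeting the 263 threshold; the report was obtained under a confidentiality agreement. But applying paragraph (g): (g) applies — the record's age is 18 years, meeting the 16 years threshold. So (c) is unavailable.
All of (d)'s requirements are met (the registered capacity is 3,660 units, meeting the 2,950 units threshold; a current General Registration is held). Under paragraphs (h)–(n): (h) operates (the baseline figure is 244, meeting the 228 threshold), but is overridden by (i): (i) operates — a current General Approval is held. (j) applies (assessed value is $277,500, less than the $336,500 limit), but yields to (k): (k) operates against (j): a current Tier 3 Notice is held. (l) would limit (k) — the reportable unit count is 77, less than the 102 limit — but (m) sets (l) aside: (m) operates against (l): a current Standing Registration is held. (n) does not operate here (no current Tier 2 Waiver is held), so (m) stands. So (d) applies.
Exception (e) fails — the qualifying period is 220 days, not below 220 days.

No — exception (d) applies; the Larksea Housing Agency is not required to disclose the report.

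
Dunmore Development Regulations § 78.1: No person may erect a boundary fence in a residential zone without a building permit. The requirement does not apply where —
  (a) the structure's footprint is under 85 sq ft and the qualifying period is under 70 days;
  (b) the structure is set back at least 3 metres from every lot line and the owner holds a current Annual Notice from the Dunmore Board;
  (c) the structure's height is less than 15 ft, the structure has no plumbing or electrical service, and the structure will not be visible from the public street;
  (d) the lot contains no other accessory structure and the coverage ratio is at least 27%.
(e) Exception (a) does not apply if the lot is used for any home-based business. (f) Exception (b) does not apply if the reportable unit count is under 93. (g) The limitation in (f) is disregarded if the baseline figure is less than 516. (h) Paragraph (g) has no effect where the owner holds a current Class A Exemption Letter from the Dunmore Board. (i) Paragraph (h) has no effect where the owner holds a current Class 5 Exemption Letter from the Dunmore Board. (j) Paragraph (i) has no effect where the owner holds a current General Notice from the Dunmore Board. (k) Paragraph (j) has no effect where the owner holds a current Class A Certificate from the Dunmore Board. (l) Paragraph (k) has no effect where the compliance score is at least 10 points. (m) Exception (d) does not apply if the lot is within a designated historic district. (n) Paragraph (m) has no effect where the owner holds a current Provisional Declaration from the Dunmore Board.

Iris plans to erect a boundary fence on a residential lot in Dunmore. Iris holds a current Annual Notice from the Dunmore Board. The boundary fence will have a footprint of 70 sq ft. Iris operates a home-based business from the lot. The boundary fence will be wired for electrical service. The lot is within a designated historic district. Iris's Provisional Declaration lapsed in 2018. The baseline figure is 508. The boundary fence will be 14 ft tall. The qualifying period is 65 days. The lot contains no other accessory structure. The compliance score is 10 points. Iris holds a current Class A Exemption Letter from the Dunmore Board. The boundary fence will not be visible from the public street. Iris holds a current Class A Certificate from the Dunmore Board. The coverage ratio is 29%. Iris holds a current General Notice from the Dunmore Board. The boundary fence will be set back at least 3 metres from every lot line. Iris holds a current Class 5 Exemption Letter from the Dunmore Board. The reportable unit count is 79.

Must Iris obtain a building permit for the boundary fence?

Yes — Iris must obtain a building permit.

All of (a)'s requirements are met (the structure's footprint is 70 sq ft, under the 85 sq ft limit; the qualifying period is 65 days, under the 70 days limit). But: (e) operates against (a): a home-based business operates on the lot. Exception (a) does not apply.
Exception (b) is satisfied on its face — the setback is at least 3 m on every side; a current Annual Notice is held. But: (f) operates against (b): the reportable unit count is 79, under the 93 limit. (g) is engaged (the baseline figure is 508, less than the 516 limit), but is overridden by (h): (h) operates against (g): a current Class A Exemption Letter is held. (i) is triggered (a current Class 5 Exemption Letter is held), but is displaced by (j): (j) operates — a current General Notice is held. (k) operates (a current Class A Certificate is held), but is overridden by (l): (l) is triggered — the compliance score is 10 points, meeting the 10 points threshold. So (b) is unavailable.
Exception (c) fails — electrical service is planned.
Exception (d)'s conditions are all satisfied: the lot has no other accessory structure; the coverage ratio is 29%, meeting the 27% threshold. However, paragraphs (m)–(n) must be considered: (m) operates against (d): the lot is in a historic district. (n) is not engaged (the Provisional Declaration is not current), so (m) stands. So (d) is unavailable.
Every exception is unavailable, so the rule governs.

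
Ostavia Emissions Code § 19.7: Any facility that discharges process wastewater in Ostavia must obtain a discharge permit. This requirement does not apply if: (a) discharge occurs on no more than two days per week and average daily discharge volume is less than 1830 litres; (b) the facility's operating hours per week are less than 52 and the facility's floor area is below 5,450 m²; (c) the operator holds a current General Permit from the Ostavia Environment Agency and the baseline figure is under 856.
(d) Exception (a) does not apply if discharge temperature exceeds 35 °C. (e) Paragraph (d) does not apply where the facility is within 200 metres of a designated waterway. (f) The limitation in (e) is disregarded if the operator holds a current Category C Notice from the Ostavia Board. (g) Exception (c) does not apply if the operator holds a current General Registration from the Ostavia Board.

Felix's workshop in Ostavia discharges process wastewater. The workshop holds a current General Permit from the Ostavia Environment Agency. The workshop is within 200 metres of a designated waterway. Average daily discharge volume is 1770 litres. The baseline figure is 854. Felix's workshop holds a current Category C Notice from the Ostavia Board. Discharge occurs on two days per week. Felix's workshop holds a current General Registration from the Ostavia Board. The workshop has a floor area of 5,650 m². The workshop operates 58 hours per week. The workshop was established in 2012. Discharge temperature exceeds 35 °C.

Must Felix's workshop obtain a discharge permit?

Exception (a): discharge occurs on no more than two days per week; average daily discharge volume is 1770 litres, less than the 1830 litres limit — every condition holds. Turning to paragraphs (d)–(f): (d) applies — discharge temperature exceeds 35 °C. (e) applies (the workshop is within 200 m of a designated waterway), but is overridden by (f): (f) applies — a current Category C Notice is held. So (a) is unavailable.
Exception (b) does not apply: the facility's operating hours per week are 58, not less than 52.
Exception (c)'s conditions are all satisfied: a current General Permit is held; the baseline figure is 854, under the 856 limit. However, paragraph (g) must be considered: (g) is engaged — a current General Registration is held. Exception (c) does not apply.
No exception displaces § 19.7.

Yes — Felix's workshop must obtain a discharge permit.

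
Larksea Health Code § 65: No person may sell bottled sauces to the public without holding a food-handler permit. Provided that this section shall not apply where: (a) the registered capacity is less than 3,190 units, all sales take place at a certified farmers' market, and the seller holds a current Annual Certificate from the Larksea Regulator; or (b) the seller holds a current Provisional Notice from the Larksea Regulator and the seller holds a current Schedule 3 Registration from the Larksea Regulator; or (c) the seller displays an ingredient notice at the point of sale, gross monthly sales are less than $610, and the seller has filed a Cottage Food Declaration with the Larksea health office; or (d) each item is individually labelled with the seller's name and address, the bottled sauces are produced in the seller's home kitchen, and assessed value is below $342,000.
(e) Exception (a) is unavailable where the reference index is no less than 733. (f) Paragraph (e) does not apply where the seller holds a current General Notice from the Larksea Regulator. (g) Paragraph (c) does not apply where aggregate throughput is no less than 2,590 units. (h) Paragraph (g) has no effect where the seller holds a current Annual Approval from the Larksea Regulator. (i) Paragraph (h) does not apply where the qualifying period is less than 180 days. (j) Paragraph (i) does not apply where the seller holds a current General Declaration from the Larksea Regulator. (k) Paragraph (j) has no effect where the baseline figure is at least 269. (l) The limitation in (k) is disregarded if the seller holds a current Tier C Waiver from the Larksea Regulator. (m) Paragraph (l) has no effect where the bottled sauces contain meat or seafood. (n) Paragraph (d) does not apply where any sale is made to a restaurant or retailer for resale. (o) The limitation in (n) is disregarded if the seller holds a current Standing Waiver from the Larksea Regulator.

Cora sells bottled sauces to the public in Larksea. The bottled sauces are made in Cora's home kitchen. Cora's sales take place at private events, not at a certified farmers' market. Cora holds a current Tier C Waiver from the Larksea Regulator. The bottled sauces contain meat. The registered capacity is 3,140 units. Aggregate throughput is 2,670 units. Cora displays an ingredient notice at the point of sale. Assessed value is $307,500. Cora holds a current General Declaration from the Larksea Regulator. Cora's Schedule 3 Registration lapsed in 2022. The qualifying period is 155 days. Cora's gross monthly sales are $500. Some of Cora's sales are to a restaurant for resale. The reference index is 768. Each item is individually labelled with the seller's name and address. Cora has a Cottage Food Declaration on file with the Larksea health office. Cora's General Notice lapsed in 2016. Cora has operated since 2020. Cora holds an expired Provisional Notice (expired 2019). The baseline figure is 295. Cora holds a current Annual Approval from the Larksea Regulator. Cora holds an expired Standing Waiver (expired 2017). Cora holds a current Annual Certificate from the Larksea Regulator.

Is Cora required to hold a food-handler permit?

Yes — Cora must hold a food-handler permit.

Exception (a) fails — sales are at private events, not a certified farmers' market.
Exception (b) requires that the seller holds a current Provisional Notice from the Larksea Regulator; but the Provisional Notice is not current, so (b) is unavailable.
All of (c)'s requirements are met (an ingredient notice is displayed; gross monthly sales are $500, less than the $610 limit; a Cottage Food Declaration is on file). But: (g) operates against (c): aggregate throughput is 2,670 units, meeting the 2,590 units threshold. (h) would limit (g) — a current Annual Approval is held — but (i) sets (h) aside: (i) operates against (h): the qualifying period is 155 days, less than the 180 days limit. (j) is engaged (a current General Declaration is held), but is overridden by (k): (k) is engaged — the baseline figure is 295, meeting the 269 threshold. (l) would limit (k) — a current Tier C Waiver is held — but (m) sets (l) aside: (m) operates against (l): the bottled sauces contain meat. (c) is therefore removed.
Exception (d)'s conditions are all satisfied: items are individually labelled; the bottled sauces are home-kitchen produced; assessed value is $307,500, below the $342,000 limit. But: (n) operates against (d): some sales are to a restaurant for resale. (o) is inapplicable (there is no Standing Waiver in force), so (n) stands. So (d) is unavailable.
Every exception is unavailable, so the rule governs.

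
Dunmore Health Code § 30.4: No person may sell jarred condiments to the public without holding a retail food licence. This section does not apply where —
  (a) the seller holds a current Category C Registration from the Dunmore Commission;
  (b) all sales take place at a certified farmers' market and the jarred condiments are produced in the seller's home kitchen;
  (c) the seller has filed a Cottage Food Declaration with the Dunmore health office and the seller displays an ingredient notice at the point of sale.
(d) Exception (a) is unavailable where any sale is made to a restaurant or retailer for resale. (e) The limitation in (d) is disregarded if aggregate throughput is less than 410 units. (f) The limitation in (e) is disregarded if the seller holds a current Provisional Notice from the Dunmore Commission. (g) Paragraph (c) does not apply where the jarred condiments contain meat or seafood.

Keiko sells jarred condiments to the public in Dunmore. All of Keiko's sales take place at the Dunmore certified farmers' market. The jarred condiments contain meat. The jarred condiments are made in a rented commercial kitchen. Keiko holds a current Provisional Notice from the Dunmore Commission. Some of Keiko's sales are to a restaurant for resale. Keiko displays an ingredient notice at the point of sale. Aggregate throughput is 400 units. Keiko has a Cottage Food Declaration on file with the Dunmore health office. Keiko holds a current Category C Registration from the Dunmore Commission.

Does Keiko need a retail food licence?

Exception (a)'s conditions are all satisfied: a current Category C Registration is held. But applying paragraphs (d)–(f): (d) is triggered — some sales are to a restaurant for resale. (e) operates (aggregate throughput is 400 units, less than the 410 units limit), but is overridden by (f): (f) is engaged — a current Provisional Notice is held. (a) is therefore removed.
Exception (b) fails — the jarred condiments are made in a commercial kitchen, not a home kitchen.
All of (c)'s requirements are met (a Cottage Food Declaration is on file; an ingredient notice is displayed). Turning to paragraph (g): (g) operates against (c): the jarred condiments contain meat. So (c) is unavailable.
Every exception is unavailable, so the rule governs.

Yes — Keiko must hold a retail food licence.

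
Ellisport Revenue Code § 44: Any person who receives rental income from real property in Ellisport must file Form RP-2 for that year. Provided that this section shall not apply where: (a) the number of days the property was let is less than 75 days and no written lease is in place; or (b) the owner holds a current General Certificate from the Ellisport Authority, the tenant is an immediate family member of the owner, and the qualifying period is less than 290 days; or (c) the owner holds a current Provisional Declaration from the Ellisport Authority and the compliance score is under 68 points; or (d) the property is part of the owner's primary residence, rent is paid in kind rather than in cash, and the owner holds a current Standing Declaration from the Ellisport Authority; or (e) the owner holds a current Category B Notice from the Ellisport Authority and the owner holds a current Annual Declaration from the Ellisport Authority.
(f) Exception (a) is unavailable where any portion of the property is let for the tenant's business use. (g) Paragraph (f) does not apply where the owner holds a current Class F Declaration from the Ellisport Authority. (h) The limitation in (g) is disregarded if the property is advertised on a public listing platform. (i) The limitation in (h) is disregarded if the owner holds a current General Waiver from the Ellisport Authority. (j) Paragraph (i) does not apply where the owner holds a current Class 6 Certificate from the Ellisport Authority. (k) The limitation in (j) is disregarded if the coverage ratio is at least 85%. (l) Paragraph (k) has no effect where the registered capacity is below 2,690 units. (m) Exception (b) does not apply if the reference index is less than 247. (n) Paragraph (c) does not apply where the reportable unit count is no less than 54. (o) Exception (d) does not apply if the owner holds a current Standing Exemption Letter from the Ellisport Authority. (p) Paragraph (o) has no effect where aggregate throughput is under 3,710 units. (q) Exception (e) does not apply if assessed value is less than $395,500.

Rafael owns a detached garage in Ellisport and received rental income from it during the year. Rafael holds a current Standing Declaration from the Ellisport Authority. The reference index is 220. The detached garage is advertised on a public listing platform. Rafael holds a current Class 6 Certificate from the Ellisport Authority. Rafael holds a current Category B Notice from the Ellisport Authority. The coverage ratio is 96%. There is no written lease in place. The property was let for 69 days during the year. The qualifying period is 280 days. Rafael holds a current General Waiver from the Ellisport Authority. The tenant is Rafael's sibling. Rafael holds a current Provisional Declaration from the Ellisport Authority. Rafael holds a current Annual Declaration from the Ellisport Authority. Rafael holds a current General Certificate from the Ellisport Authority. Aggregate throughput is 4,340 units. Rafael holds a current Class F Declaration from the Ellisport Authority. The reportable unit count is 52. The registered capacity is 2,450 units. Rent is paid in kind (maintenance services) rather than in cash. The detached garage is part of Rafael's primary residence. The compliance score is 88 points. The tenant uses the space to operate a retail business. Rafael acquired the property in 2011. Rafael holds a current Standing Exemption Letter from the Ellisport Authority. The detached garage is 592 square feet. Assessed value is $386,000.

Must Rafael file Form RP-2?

Exception (a)'s conditions are all satisfied: the number of days the property was let is 69 days, less than the 75 days limit; there is no written lease. However, paragraphs (f)–(l) must be considered: (f) operates against (a): the space is let for business use. (g) would limit (f) — a current Class F Declaration is held — but (h) sets (g) aside: (h) operates against (g): the property is publicly advertised. (i) would limit (h) — a current General Waiver is held — but (j) sets (i) aside: (j) is engaged — a current Class 6 Certificate is held. (k) would limit (j) — the coverage ratio is 96%, meeting the 85% threshold — but (l) sets (k) aside: (l) applies — the registered capacity is 2,450 units, below the 2,690 units limit. Exception (a) does not apply.
Exception (b) is satisfied on its face — a current General Certificate is held; the tenant is an immediate family member; the qualifying period is 280 days, less than the 290 days limit. But applying paragraph (m): (m) applies — the reference index is 220, less than the 247 limit. Exception (b) does not apply.
Exception (c) requires that the compliance score is under 68 points; but the compliance score is 88 points, not under 68 points, so (c) is unavailable.
Exception (d) is satisfied on its face — the detached garage is part of the primary residence; rent is paid in kind; a current Standing Declaration is held. But: (o) is engaged — a current Standing Exemption Letter is held. (p) is not engaged (aggregate throughput is 4,340 units, not under 3,710 units), so (o) stands. Exception (d) does not apply.
Exception (e) is satisfied on its face — a current Category B Notice is held; a current Annual Declaration is held. But: (q) operates against (e): assessed value is $386,000, less than the $395,500 limit. (e) is therefore removed.
No exception displaces § 44.

Yes — Rafael must file Form RP-2.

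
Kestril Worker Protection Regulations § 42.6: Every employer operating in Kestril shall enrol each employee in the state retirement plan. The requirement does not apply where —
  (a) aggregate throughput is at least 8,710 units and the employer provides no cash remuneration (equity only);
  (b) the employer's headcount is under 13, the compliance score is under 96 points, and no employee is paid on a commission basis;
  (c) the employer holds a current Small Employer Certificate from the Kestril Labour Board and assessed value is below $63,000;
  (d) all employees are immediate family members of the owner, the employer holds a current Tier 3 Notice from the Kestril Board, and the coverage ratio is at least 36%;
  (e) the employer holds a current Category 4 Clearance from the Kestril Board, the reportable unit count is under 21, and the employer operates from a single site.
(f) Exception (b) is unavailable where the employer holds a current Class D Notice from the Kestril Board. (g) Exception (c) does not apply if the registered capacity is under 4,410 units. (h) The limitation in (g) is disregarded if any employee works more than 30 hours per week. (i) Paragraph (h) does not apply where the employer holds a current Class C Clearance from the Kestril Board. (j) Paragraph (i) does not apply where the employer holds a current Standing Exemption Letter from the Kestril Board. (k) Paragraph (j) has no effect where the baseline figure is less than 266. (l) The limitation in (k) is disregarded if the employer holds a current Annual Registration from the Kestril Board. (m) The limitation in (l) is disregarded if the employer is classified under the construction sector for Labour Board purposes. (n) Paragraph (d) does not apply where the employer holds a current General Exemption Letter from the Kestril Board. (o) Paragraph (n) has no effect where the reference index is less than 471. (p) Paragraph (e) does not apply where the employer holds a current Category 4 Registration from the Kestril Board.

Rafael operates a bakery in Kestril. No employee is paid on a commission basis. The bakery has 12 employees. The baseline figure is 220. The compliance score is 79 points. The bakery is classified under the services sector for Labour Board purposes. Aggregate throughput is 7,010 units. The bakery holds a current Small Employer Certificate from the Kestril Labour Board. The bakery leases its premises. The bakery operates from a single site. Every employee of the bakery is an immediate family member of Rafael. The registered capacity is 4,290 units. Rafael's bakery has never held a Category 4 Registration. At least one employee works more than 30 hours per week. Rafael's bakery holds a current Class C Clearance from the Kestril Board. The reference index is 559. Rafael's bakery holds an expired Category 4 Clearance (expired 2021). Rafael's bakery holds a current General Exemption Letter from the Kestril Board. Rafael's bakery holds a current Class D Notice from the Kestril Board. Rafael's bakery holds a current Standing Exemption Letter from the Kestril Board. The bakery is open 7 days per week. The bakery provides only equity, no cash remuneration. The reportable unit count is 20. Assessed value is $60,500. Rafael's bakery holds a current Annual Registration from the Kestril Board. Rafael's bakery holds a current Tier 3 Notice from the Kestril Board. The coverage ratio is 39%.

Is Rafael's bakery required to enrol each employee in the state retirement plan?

No — exception (c) applies; Rafael's bakery is not required to enrol each employee in the state retirement plan.

Exception (a) requires that aggregate throughput is at least 8,710 units; but aggregate throughput is 7,010 units, short of 8,710 units, so (a) is unavailable.
Exception (b): the employer's headcount is 12, under the 13 limit; the compliance score is 79 points, under the 96 points limit; no employee is paid on commission — every condition holds. But applying paragraph (f): (f) is engaged — a current Class D Notice is held. Exception (b) does not apply.
Exception (c) is satisfied on its face — a current Small Employer Certificate is held; assessed value is $60,500, below the $63,000 limit. Under paragraphs (g)–(m): (g) would limit (c) — the registered capacity is 4,290 units, under the 4,410 units limit — but (h) sets (g) aside: (h) operates against (g): at least one employee exceeds 30 hours/week. (i) is triggered (a current Class C Clearance is held), but is displaced by (j): (j) is engaged — a current Standing Exemption Letter is held. (k) would limit (j) — the baseline figure is 220, less than the 266 limit — but (l) sets (k) aside: (l) is engaged — a current Annual Registration is held. (m), which would lift (l), is not engaged — the bakery is classified under the services sector. (c) remains available.
Exception (d)'s conditions are all satisfied: every employee is an immediate family member; a current Tier 3 Notice is held; the coverage ratio is 39%, meeting the 36% threshold. However, paragraphs (n)–(o) must be considered: (n) is triggered — a current General Exemption Letter is held. (o) is not triggered (the reference index is 559, not less than 471), so (n) stands. (d) is therefore removed.
Exception (e) fails — there is no Category 4 Clearance in force.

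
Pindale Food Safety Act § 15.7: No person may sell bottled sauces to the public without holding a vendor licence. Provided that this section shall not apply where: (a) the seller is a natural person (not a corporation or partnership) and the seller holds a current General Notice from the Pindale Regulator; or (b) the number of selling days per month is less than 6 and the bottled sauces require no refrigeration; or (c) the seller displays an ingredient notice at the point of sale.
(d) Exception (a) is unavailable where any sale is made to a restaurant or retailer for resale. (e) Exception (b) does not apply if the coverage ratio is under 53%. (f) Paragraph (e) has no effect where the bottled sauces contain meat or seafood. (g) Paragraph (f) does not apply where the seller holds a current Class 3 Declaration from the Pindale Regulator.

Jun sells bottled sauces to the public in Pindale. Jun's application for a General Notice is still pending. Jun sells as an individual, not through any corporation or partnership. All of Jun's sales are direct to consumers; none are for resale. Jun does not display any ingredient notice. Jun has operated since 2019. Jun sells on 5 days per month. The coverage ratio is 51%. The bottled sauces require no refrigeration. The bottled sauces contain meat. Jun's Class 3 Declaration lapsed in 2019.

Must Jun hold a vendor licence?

Exception (a) fails — the General Notice is not current.
All of (b)'s requirements are met (the number of selling days per month is 5, less than the 6 limit; the bottled sauces are shelf-stable). Considering the limiting provisions: (e) is engaged (the coverage ratio is 51%, under the 53% limit), but is set aside by (f): (f) operates against (e): the bottled sauces contain meat. (g) is not engaged (there is no Class 3 Declaration in force), so (f) stands. (b) remains available.
Exception (c) fails — no ingredient notice is displayed.

No — exception (b) applies; Jun is not required to hold a vendor licence.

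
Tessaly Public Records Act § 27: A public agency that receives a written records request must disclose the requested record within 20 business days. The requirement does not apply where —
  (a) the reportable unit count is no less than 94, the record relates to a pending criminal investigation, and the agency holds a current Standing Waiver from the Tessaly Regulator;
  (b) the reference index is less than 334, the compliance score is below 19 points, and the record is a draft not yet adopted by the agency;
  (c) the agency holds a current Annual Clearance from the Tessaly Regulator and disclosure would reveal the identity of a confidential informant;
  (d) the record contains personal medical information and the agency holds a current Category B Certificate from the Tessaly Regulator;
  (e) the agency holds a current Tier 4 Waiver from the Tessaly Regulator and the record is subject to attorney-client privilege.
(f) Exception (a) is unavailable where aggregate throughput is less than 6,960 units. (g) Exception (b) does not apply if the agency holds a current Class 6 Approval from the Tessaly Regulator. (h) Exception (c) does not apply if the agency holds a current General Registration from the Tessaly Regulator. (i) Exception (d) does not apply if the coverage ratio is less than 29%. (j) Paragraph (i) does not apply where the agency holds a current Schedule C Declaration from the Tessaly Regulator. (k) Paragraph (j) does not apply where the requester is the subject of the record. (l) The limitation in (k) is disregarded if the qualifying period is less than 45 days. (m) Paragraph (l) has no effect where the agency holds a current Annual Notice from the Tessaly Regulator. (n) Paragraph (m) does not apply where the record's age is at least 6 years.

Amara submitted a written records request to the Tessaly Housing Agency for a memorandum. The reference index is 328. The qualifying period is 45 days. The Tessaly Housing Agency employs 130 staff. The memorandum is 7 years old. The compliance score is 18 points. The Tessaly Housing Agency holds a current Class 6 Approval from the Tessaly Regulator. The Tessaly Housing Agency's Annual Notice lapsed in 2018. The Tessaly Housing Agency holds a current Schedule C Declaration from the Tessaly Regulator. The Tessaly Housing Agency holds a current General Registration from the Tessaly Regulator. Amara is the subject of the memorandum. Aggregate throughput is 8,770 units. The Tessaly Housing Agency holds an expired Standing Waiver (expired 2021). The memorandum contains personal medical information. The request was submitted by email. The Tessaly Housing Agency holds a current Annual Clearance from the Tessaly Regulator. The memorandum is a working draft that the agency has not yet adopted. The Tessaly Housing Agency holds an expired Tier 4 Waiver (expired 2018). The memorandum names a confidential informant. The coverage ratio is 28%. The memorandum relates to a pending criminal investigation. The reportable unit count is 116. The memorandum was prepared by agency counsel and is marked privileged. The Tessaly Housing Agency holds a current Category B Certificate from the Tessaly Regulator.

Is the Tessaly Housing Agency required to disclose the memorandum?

Yes — the Tessaly Housing Agency must disclose the memorandum.

Exception (a) fails — no current Standing Waiver is held.
Exception (b): the reference index is 328, less than the 334 limit; the compliance score is 18 points, below the 19 points limit; the memorandum is an unadopted draft — every condition holds. But: (g) operates against (b): a current Class 6 Approval is held. (b) is therefore removed.
Exception (c): a current Annual Clearance is held; the memorandum names a confidential informant — every condition holds. However, paragraph (h) must be considered: (h) applies — a current General Registration is held. Exception (c) does not apply.
Exception (d)'s conditions are all satisfied: the memorandum contains personal medical information; a current Category B Certificate is held. But applying paragraphs (i)–(n): (i) operates against (d): the coverage ratio is 28%, less than the 29% limit. (j) would limit (i) — a current Schedule C Declaration is held — but (k) sets (j) aside: (k) operates against (j): Amara is the subject of the memorandum. (l) does not operate here (the qualifying period is 45 days, not less than 45 days), so (k) stands. (d) is therefore removed.
Exception (e) does not apply: no current Tier 4 Waiver is held.
No exception displaces § 27.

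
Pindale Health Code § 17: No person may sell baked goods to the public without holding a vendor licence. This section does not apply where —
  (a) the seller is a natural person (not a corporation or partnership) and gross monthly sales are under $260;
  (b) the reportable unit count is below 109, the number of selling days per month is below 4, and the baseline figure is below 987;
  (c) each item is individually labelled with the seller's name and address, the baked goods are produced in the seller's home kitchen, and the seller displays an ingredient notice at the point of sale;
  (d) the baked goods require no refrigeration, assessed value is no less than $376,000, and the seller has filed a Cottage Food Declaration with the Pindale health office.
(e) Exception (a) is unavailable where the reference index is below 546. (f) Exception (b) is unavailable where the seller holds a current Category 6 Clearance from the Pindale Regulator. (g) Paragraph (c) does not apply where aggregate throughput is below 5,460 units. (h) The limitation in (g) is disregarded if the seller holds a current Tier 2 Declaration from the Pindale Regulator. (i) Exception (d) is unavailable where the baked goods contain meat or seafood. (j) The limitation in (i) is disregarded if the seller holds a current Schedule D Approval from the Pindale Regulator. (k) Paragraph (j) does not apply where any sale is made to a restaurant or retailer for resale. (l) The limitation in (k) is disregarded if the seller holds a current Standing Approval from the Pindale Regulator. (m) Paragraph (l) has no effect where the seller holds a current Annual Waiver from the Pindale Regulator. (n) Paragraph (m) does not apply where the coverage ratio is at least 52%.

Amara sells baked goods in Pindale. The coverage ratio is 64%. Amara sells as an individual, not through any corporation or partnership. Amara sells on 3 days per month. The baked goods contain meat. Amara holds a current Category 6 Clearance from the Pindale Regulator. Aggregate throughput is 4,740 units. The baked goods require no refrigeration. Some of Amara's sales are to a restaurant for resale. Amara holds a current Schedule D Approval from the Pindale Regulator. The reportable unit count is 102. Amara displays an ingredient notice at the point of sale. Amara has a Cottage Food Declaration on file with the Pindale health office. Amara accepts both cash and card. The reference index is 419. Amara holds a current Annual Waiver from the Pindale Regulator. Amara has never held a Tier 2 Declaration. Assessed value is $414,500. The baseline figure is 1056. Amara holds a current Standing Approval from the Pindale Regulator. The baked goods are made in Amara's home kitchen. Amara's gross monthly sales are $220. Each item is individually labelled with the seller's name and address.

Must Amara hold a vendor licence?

No — exception (d) applies; Amara is not required to hold a vendor licence.

Exception (a)'s conditions are all satisfied: the seller is a natural person; gross monthly sales are $220, under the $260 limit. Turning to paragraph (e): (e) applies — the reference index is 419, below the 546 limit. So (a) is unavailable.
Exception (b) fails — the baseline figure is 1,056, not below 987.
All of (c)'s requirements are met (items are individually labelled; the baked goods are home-kitchen produced; an ingredient notice is displayed). But: (g) operates against (c): aggregate throughput is 4,740 units, below the 5,460 units limit. (h), which would lift (g), is not engaged — there is no Tier 2 Declaration in force. Exception (c) does not apply.
All of (d)'s requirements are met (the baked goods are shelf-stable; assessed value is $414,500, meeting the $376,000 threshold; a Cottage Food Declaration is on file). Applying paragraphs (i)–(n): (i) operates (the baked goods contain meat), but yields to (j): (j) is engaged — a current Schedule D Approval is held. (k) operates (some sales are to a restaurant for resale), but is set aside by (l): (l) operates — a current Standing Approval is held. (m) would limit (l) — a current Annual Waiver is held — but (n) sets (m) aside: (n) operates against (m): the coverage ratio is 64%, meeting the 52% threshold. (d) remains available.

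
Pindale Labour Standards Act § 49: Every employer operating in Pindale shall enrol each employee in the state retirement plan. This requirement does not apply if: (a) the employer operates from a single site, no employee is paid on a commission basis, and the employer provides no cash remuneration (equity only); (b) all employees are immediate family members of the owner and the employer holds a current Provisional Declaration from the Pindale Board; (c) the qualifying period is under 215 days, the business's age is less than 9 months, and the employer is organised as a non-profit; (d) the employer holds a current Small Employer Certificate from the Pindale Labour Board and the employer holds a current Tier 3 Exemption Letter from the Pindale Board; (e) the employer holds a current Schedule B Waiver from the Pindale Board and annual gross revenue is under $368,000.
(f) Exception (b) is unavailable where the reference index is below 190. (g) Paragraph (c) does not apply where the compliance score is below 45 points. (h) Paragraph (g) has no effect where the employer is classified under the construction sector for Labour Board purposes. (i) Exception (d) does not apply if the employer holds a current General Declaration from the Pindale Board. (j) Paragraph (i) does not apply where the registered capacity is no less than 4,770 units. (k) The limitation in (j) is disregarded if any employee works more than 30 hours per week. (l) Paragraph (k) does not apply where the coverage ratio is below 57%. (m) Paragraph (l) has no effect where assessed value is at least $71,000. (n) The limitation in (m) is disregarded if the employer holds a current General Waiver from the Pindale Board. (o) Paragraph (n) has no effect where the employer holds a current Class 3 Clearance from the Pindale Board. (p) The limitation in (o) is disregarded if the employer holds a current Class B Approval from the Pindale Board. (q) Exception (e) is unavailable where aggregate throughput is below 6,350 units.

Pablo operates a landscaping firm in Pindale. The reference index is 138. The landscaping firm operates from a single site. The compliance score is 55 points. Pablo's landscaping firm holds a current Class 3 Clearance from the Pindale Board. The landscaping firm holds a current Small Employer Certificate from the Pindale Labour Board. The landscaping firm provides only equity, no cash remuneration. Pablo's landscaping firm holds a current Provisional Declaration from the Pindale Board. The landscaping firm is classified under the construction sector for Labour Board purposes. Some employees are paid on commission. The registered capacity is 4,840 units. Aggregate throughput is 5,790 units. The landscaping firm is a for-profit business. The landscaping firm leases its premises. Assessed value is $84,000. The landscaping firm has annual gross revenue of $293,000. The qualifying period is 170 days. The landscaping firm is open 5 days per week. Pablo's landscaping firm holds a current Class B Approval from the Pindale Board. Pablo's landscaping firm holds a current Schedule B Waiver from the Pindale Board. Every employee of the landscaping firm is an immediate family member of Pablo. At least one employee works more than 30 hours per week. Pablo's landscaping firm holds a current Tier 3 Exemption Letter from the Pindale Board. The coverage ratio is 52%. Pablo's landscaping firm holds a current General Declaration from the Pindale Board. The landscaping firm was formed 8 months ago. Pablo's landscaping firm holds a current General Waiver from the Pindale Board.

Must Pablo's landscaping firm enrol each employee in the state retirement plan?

Exception (a) fails — some employees are paid on commission.
Exception (b)'s conditions are all satisfied: every employee is an immediate family member; a current Provisional Declaration is held. Turning to paragraph (f): (f) is engaged — the reference index is 138, below the 190 limit. (b) is therefore removed.
Exception (c) requires that the employer is organised as a non-profit; but the employer is for-profit, so (c) is unavailable.
Exception (d) is satisfied on its face — a current Small Employer Certificate is held; a current Tier 3 Exemption Letter is held. As to paragraphs (i)–(p): (i) would limit (d) — a current General Declaration is held — but (j) sets (i) aside: (j) operates against (i): the registered capacity is 4,840 units, meeting the 4,770 units threshold. (k) would limit (j) — at least one employee exceeds 30 hours/week — but (l) sets (k) aside: (l) operates against (k): the coverage ratio is 52%, below the 57% limit. (m) is engaged (assessed value is $84,000, meeting the $71,000 threshold), but is displaced by (n): (n) is engaged — a current General Waiver is held. (o) would limit (n) — a current Class 3 Clearance is held — but (p) sets (o) aside: (p) operates against (o): a current Class B Approval is held. Exception (d) stands.
Exception (e): a current Schedule B Waiver is held; annual gross revenue is $293,000, under the $368,000 limit — every condition holds. But: (q) operates against (e): aggregate throughput is 5,790 units, below the 6,350 units limit. So (e) is unavailable.

No — exception (d) applies; Pablo's landscaping firm is not required to enrol each employee in the state retirement plan.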